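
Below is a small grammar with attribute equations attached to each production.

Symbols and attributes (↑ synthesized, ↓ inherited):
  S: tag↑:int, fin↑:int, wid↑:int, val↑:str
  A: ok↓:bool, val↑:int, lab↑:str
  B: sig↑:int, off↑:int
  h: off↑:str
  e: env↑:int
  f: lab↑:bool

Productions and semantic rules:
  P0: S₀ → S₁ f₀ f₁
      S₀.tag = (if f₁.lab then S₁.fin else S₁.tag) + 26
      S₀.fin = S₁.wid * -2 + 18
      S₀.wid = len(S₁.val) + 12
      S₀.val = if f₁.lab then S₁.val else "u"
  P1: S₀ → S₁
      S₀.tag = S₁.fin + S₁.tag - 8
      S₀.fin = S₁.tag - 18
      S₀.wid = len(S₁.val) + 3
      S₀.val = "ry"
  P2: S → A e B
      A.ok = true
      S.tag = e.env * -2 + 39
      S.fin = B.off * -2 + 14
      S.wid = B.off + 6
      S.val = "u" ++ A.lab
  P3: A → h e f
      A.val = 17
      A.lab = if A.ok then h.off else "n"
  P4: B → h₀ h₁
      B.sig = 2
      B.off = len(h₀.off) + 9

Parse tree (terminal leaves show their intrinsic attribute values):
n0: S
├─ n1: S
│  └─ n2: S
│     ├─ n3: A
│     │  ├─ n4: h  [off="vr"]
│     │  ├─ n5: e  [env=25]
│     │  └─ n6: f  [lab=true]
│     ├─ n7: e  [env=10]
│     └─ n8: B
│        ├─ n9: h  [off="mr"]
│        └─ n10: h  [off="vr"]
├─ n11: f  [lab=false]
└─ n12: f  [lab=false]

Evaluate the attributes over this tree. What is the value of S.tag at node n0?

1. n3.ok = true  [true]
2. n4.off = "vr"  [terminal]
3. n5.env = 25  [terminal]
4. n6.lab = true  [terminal]
5. n3.val = 17  [17]
6. n3.lab = "vr"  [if A.ok then h.off else "n"]
7. n7.env = 10  [terminal]
8. n9.off = "mr"  [terminal]
9. n10.off = "vr"  [terminal]
10. n8.sig = 2  [2]
11. n8.off = 11  [len(h₀.off) + 9]
12. n2.tag = 19  [e.env * -2 + 39]
13. n2.fin = -8  [B.off * -2 + 14]
14. n2.wid = 17  [B.off + 6]
15. n2.val = "uvr"  ["u" ++ A.lab]
16. n1.tag = 3  [S₁.fin + S₁.tag - 8]
17. n1.fin = 1  [S₁.tag - 18]
18. n1.wid = 6  [len(S₁.val) + 3]
19. n1.val = "ry"  ["ry"]
20. n11.lab = false  [terminal]
21. n12.lab = false  [terminal]
22. n0.tag = 29  [(if f₁.lab then S₁.fin else S₁.tag) + 26]
23. n0.fin = 6  [S₁.wid * -2 + 18]
24. n0.wid = 14  [len(S₁.val) + 12]
25. n0.val = "u"  [if f₁.lab then S₁.val else "u"]

29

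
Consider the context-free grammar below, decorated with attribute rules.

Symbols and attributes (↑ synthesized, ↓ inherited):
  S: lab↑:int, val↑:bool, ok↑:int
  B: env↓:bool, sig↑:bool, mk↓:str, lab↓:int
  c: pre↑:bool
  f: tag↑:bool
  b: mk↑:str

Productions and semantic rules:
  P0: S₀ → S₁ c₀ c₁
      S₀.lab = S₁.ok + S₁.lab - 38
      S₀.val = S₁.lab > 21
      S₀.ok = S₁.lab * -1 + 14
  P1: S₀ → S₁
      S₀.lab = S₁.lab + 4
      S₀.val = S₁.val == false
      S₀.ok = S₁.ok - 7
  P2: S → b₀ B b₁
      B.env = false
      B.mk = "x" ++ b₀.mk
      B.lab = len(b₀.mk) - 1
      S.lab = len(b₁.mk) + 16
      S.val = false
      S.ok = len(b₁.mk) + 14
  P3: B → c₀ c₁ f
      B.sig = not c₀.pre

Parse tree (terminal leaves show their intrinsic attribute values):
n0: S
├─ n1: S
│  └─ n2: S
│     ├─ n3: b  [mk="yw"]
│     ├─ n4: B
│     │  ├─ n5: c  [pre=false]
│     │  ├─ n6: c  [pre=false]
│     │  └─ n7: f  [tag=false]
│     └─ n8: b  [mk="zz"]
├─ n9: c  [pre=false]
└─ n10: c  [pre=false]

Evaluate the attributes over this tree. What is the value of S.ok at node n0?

-8

1. n3.mk = "yw"  [terminal]
2. n4.env = false  [false]
3. n4.mk = "xyw"  ["x" ++ b₀.mk]
4. n4.lab = 1  [len(b₀.mk) - 1]
5. n5.pre = false  [terminal]
6. n6.pre = false  [terminal]
7. n7.tag = false  [terminal]
8. n4.sig = true  [not c₀.pre]
9. n8.mk = "zz"  [terminal]
10. n2.lab = 18  [len(b₁.mk) + 16]
11. n2.val = false  [false]
12. n2.ok = 16  [len(b₁.mk) + 14]
13. n1.lab = 22  [S₁.lab + 4]
14. n1.val = true  [S₁.val == false]
15. n1.ok = 9  [S₁.ok - 7]
16. n9.pre = false  [terminal]
17. n10.pre = false  [terminal]
18. n0.lab = -7  [S₁.ok + S₁.lab - 38]
19. n0.val = true  [S₁.lab > 21]
20. n0.ok = -8  [S₁.lab * -1 + 14]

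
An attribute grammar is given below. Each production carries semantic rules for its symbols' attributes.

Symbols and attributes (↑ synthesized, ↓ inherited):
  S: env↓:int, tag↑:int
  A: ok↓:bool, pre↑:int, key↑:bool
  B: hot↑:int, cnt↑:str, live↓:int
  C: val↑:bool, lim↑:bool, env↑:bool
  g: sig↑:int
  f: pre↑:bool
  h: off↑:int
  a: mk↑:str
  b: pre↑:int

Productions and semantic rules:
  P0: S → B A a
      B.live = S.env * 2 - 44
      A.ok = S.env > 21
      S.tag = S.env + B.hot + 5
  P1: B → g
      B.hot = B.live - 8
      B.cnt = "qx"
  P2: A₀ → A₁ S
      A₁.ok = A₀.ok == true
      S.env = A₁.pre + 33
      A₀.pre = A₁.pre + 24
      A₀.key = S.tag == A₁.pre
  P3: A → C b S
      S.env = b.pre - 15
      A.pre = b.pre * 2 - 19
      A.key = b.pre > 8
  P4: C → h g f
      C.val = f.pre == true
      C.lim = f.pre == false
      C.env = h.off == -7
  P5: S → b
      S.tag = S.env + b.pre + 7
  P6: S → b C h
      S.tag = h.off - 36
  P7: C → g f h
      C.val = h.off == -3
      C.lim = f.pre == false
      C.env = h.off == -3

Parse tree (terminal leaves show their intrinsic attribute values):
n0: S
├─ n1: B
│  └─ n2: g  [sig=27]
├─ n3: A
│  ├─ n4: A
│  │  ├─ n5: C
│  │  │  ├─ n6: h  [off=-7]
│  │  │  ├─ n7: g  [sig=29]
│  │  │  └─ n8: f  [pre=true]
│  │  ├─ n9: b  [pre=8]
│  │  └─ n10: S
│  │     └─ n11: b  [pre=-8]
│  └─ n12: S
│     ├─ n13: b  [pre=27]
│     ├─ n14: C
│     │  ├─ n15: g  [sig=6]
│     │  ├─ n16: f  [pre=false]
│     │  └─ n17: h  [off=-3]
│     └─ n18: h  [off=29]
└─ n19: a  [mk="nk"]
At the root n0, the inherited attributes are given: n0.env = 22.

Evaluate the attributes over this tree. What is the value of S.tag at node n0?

19

1. n0.env = 22  [given at root]
2. n1.live = 0  [S.env * 2 - 44]
3. n2.sig = 27  [terminal]
4. n1.hot = -8  [B.live - 8]
5. n1.cnt = "qx"  ["qx"]
6. n3.ok = true  [S.env > 21]
7. n4.ok = true  [A₀.ok == true]
8. n6.off = -7  [terminal]
9. n7.sig = 29  [terminal]
10. n8.pre = true  [terminal]
11. n5.val = true  [f.pre == true]
12. n5.lim = false  [f.pre == false]
13. n5.env = true  [h.off == -7]
14. n9.pre = 8  [terminal]
15. n10.env = -7  [b.pre - 15]
16. n11.pre = -8  [terminal]
17. n10.tag = -8  [S.env + b.pre + 7]
18. n4.pre = -3  [b.pre * 2 - 19]
19. n4.key = false  [b.pre > 8]
20. n12.env = 30  [A₁.pre + 33]
21. n13.pre = 27  [terminal]
22. n15.sig = 6  [terminal]
23. n16.pre = false  [terminal]
24. n17.off = -3  [terminal]
25. n14.val = true  [h.off == -3]
26. n14.lim = true  [f.pre == false]
27. n14.env = true  [h.off == -3]
28. n18.off = 29  [terminal]
29. n12.tag = -7  [h.off - 36]
30. n3.pre = 21  [A₁.pre + 24]
31. n3.key = false  [S.tag == A₁.pre]
32. n19.mk = "nk"  [terminal]
33. n0.tag = 19  [S.env + B.hot + 5]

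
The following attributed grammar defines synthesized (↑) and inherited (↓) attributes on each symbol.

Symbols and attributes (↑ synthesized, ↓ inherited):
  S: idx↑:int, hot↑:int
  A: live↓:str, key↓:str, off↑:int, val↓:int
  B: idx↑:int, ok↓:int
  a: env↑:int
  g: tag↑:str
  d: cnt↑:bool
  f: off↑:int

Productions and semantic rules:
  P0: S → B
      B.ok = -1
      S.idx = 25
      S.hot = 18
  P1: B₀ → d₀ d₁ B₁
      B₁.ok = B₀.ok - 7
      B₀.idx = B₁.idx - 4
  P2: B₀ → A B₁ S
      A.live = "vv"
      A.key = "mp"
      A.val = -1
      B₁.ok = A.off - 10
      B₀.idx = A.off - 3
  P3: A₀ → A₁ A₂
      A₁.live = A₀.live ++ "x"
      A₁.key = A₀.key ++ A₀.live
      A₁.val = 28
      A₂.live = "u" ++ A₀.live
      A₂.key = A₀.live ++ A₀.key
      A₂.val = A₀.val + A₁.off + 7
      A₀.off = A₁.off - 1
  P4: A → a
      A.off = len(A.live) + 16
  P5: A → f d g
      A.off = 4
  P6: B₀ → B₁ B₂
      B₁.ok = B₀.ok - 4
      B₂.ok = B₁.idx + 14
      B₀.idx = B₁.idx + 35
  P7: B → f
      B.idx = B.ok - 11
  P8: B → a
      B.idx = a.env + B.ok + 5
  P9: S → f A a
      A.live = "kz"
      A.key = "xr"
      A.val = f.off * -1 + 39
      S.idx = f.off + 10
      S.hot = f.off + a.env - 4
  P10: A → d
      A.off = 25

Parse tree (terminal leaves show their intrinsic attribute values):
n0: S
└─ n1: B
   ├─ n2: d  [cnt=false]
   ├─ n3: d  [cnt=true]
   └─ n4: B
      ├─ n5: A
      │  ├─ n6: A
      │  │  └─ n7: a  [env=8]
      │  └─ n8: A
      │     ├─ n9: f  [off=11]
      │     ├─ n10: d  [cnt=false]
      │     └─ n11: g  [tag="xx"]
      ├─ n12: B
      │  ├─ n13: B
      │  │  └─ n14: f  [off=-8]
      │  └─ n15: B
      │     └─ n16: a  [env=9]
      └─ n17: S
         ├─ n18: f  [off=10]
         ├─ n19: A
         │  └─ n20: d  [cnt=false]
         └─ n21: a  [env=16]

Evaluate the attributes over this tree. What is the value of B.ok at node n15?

1. n1.ok = -1  [-1]
2. n2.cnt = false  [terminal]
3. n3.cnt = true  [terminal]
4. n4.ok = -8  [B₀.ok - 7]
5. n5.live = "vv"  ["vv"]
6. n5.key = "mp"  ["mp"]
7. n5.val = -1  [-1]
8. n6.live = "vvx"  [A₀.live ++ "x"]
9. n6.key = "mpvv"  [A₀.key ++ A₀.live]
10. n6.val = 28  [28]
11. n7.env = 8  [terminal]
12. n6.off = 19  [len(A.live) + 16]
13. n8.live = "uvv"  ["u" ++ A₀.live]
14. n8.key = "vvmp"  [A₀.live ++ A₀.key]
15. n8.val = 25  [A₀.val + A₁.off + 7]
16. n9.off = 11  [terminal]
17. n10.cnt = false  [terminal]
18. n11.tag = "xx"  [terminal]
19. n8.off = 4  [4]
20. n5.off = 18  [A₁.off - 1]
21. n12.ok = 8  [A.off - 10]
22. n13.ok = 4  [B₀.ok - 4]
23. n14.off = -8  [terminal]
24. n13.idx = -7  [B.ok - 11]
25. n15.ok = 7  [B₁.idx + 14]
26. n16.env = 9  [terminal]
27. n15.idx = 21  [a.env + B.ok + 5]
28. n12.idx = 28  [B₁.idx + 35]
29. n18.off = 10  [terminal]
30. n19.live = "kz"  ["kz"]
31. n19.key = "xr"  ["xr"]
32. n19.val = 29  [f.off * -1 + 39]
33. n20.cnt = false  [terminal]
34. n19.off = 25  [25]
35. n21.env = 16  [terminal]
36. n17.idx = 20  [f.off + 10]
37. n17.hot = 22  [f.off + a.env - 4]
38. n4.idx = 15  [A.off - 3]
39. n1.idx = 11  [B₁.idx - 4]
40. n0.idx = 25  [25]
41. n0.hot = 18  [18]

7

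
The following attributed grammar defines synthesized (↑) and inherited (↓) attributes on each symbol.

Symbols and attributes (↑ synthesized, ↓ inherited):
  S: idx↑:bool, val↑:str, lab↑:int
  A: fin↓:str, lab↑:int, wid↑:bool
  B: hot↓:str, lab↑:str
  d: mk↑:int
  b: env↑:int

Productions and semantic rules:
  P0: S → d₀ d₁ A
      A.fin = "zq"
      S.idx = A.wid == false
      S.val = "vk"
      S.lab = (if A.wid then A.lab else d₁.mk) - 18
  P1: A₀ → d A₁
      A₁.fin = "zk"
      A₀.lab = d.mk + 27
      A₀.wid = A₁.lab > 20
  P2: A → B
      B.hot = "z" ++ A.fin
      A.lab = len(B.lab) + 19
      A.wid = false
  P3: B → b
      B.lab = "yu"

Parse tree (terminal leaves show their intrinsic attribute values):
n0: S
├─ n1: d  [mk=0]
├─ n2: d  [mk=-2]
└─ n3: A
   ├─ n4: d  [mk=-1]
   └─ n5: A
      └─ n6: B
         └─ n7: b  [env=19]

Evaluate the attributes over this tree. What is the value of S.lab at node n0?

1. n1.mk = 0  [terminal]
2. n2.mk = -2  [terminal]
3. n3.fin = "zq"  ["zq"]
4. n4.mk = -1  [terminal]
5. n5.fin = "zk"  ["zk"]
6. n6.hot = "zzk"  ["z" ++ A.fin]
7. n7.env = 19  [terminal]
8. n6.lab = "yu"  ["yu"]
9. n5.lab = 21  [len(B.lab) + 19]
10. n5.wid = false  [false]
11. n3.lab = 26  [d.mk + 27]
12. n3.wid = true  [A₁.lab > 20]
13. n0.idx = false  [A.wid == false]
14. n0.val = "vk"  ["vk"]
15. n0.lab = 8  [(if A.wid then A.lab else d₁.mk) - 18]

8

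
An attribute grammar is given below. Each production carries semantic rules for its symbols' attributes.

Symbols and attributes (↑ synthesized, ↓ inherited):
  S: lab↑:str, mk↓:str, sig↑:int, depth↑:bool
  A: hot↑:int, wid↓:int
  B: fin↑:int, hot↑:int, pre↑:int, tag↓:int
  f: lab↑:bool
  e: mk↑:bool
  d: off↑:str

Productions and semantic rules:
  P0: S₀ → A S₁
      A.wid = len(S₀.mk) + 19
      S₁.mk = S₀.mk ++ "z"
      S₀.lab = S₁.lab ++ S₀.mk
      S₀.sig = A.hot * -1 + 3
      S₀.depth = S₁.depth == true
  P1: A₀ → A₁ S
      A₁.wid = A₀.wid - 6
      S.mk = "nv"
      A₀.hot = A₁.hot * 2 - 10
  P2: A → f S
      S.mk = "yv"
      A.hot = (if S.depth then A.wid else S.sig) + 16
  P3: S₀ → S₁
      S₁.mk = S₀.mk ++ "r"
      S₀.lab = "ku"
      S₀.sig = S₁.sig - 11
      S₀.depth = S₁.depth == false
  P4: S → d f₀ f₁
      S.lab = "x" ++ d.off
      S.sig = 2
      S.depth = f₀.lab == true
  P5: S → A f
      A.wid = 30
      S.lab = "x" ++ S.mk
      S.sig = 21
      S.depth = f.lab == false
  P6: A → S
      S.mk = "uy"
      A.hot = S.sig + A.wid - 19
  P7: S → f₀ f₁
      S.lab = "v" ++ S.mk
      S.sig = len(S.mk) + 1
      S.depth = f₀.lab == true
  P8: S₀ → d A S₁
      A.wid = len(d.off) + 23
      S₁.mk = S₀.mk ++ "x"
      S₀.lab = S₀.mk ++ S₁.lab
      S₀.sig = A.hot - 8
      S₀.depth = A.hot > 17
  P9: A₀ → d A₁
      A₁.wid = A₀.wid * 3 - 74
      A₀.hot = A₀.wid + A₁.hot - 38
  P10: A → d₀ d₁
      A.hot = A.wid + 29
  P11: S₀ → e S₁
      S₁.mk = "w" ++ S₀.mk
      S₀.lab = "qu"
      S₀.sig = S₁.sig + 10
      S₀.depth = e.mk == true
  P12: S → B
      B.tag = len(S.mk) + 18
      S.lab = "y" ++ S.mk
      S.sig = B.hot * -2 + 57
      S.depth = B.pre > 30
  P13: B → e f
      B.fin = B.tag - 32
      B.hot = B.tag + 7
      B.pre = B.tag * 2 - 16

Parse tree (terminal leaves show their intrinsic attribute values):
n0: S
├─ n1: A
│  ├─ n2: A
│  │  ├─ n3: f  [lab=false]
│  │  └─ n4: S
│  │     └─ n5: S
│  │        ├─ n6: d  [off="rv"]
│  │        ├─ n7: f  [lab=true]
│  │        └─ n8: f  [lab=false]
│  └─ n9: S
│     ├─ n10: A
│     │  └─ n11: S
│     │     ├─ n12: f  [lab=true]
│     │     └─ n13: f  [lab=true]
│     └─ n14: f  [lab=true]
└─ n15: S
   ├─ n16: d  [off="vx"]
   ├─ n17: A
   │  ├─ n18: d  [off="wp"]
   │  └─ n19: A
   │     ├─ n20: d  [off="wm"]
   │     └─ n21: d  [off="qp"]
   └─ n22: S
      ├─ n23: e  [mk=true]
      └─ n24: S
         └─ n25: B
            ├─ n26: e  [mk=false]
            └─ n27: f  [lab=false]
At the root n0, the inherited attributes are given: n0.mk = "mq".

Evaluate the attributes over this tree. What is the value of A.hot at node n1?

4

1. n0.mk = "mq"  [given at root]
2. n1.wid = 21  [len(S₀.mk) + 19]
3. n2.wid = 15  [A₀.wid - 6]
4. n3.lab = false  [terminal]
5. n4.mk = "yv"  ["yv"]
6. n5.mk = "yvr"  [S₀.mk ++ "r"]
7. n6.off = "rv"  [terminal]
8. n7.lab = true  [terminal]
9. n8.lab = false  [terminal]
10. n5.lab = "xrv"  ["x" ++ d.off]
11. n5.sig = 2  [2]
12. n5.depth = true  [f₀.lab == true]
13. n4.lab = "ku"  ["ku"]
14. n4.sig = -9  [S₁.sig - 11]
15. n4.depth = false  [S₁.depth == false]
16. n2.hot = 7  [(if S.depth then A.wid else S.sig) + 16]
17. n9.mk = "nv"  ["nv"]
18. n10.wid = 30  [30]
19. n11.mk = "uy"  ["uy"]
20. n12.lab = true  [terminal]
21. n13.lab = true  [terminal]
22. n11.lab = "vuy"  ["v" ++ S.mk]
23. n11.sig = 3  [len(S.mk) + 1]
24. n11.depth = true  [f₀.lab == true]
25. n10.hot = 14  [S.sig + A.wid - 19]
26. n14.lab = true  [terminal]
27. n9.lab = "xnv"  ["x" ++ S.mk]
28. n9.sig = 21  [21]
29. n9.depth = false  [f.lab == false]
30. n1.hot = 4  [A₁.hot * 2 - 10]
31. n15.mk = "mqz"  [S₀.mk ++ "z"]
32. n16.off = "vx"  [terminal]
33. n17.wid = 25  [len(d.off) + 23]
34. n18.off = "wp"  [terminal]
35. n19.wid = 1  [A₀.wid * 3 - 74]
36. n20.off = "wm"  [terminal]
37. n21.off = "qp"  [terminal]
38. n19.hot = 30  [A.wid + 29]
39. n17.hot = 17  [A₀.wid + A₁.hot - 38]
40. n22.mk = "mqzx"  [S₀.mk ++ "x"]
41. n23.mk = true  [terminal]
42. n24.mk = "wmqzx"  ["w" ++ S₀.mk]
43. n25.tag = 23  [len(S.mk) + 18]
44. n26.mk = false  [terminal]
45. n27.lab = false  [terminal]
46. n25.fin = -9  [B.tag - 32]
47. n25.hot = 30  [B.tag + 7]
48. n25.pre = 30  [B.tag * 2 - 16]
49. n24.lab = "ywmqzx"  ["y" ++ S.mk]
50. n24.sig = -3  [B.hot * -2 + 57]
51. n24.depth = false  [B.pre > 30]
52. n22.lab = "qu"  ["qu"]
53. n22.sig = 7  [S₁.sig + 10]
54. n22.depth = true  [e.mk == true]
55. n15.lab = "mqzqu"  [S₀.mk ++ S₁.lab]
56. n15.sig = 9  [A.hot - 8]
57. n15.depth = false  [A.hot > 17]
58. n0.lab = "mqzqumq"  [S₁.lab ++ S₀.mk]
59. n0.sig = -1  [A.hot * -1 + 3]
60. n0.depth = false  [S₁.depth == true]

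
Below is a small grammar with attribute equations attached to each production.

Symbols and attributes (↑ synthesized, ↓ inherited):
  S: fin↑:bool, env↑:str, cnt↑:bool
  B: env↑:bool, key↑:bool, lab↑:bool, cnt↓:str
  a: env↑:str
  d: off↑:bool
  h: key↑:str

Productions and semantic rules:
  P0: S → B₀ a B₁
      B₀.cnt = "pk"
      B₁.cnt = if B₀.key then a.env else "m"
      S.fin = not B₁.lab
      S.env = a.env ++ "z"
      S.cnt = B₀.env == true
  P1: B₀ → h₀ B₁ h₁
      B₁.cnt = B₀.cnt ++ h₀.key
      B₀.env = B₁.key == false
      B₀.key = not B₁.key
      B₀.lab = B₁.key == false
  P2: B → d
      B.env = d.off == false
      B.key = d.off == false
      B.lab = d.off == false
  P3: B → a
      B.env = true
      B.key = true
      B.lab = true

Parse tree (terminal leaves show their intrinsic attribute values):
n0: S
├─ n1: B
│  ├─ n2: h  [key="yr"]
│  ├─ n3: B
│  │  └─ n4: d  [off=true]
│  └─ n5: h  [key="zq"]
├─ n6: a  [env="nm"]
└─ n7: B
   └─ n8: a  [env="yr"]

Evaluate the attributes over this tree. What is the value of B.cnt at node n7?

1. n1.cnt = "pk"  ["pk"]
2. n2.key = "yr"  [terminal]
3. n3.cnt = "pkyr"  [B₀.cnt ++ h₀.key]
4. n4.off = true  [terminal]
5. n3.env = false  [d.off == false]
6. n3.key = false  [d.off == false]
7. n3.lab = false  [d.off == false]
8. n5.key = "zq"  [terminal]
9. n1.env = true  [B₁.key == false]
10. n1.key = true  [not B₁.key]
11. n1.lab = true  [B₁.key == false]
12. n6.env = "nm"  [terminal]
13. n7.cnt = "nm"  [if B₀.key then a.env else "m"]
14. n8.env = "yr"  [terminal]
15. n7.env = true  [true]
16. n7.key = true  [true]
17. n7.lab = true  [true]
18. n0.fin = false  [not B₁.lab]
19. n0.env = "nmz"  [a.env ++ "z"]
20. n0.cnt = true  [B₀.env == true]

"nm"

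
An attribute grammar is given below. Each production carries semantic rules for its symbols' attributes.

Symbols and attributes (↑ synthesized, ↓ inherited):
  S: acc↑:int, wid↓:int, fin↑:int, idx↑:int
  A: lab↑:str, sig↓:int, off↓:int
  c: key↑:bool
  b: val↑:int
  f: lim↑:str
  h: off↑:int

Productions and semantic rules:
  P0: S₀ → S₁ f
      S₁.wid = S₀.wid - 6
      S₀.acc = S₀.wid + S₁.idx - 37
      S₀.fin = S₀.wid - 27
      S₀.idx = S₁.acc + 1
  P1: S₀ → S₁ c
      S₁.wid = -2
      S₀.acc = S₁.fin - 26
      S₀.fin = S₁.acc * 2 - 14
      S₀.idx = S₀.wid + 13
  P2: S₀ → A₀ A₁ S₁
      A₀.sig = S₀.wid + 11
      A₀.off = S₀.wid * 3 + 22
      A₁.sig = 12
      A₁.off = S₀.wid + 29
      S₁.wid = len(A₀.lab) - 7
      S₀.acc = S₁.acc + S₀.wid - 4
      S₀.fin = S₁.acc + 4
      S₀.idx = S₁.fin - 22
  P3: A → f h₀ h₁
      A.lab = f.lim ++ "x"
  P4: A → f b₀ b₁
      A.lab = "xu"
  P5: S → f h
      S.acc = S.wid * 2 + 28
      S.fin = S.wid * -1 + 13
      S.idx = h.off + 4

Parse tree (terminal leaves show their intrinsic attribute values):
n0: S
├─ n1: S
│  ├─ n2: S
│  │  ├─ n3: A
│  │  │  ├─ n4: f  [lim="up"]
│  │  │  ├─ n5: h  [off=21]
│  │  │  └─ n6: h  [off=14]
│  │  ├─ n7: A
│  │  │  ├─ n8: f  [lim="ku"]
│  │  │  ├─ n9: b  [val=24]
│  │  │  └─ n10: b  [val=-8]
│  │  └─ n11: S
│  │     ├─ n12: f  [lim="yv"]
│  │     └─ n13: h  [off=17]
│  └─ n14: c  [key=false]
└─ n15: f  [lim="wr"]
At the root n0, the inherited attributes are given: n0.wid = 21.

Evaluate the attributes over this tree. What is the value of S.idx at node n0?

1. n0.wid = 21  [given at root]
2. n1.wid = 15  [S₀.wid - 6]
3. n2.wid = -2  [-2]
4. n3.sig = 9  [S₀.wid + 11]
5. n3.off = 16  [S₀.wid * 3 + 22]
6. n4.lim = "up"  [terminal]
7. n5.off = 21  [terminal]
8. n6.off = 14  [terminal]
9. n3.lab = "upx"  [f.lim ++ "x"]
10. n7.sig = 12  [12]
11. n7.off = 27  [S₀.wid + 29]
12. n8.lim = "ku"  [terminal]
13. n9.val = 24  [terminal]
14. n10.val = -8  [terminal]
15. n7.lab = "xu"  ["xu"]
16. n11.wid = -4  [len(A₀.lab) - 7]
17. n12.lim = "yv"  [terminal]
18. n13.off = 17  [terminal]
19. n11.acc = 20  [S.wid * 2 + 28]
20. n11.fin = 17  [S.wid * -1 + 13]
21. n11.idx = 21  [h.off + 4]
22. n2.acc = 14  [S₁.acc + S₀.wid - 4]
23. n2.fin = 24  [S₁.acc + 4]
24. n2.idx = -5  [S₁.fin - 22]
25. n14.key = false  [terminal]
26. n1.acc = -2  [S₁.fin - 26]
27. n1.fin = 14  [S₁.acc * 2 - 14]
28. n1.idx = 28  [S₀.wid + 13]
29. n15.lim = "wr"  [terminal]
30. n0.acc = 12  [S₀.wid + S₁.idx - 37]
31. n0.fin = -6  [S₀.wid - 27]
32. n0.idx = -1  [S₁.acc + 1]

-1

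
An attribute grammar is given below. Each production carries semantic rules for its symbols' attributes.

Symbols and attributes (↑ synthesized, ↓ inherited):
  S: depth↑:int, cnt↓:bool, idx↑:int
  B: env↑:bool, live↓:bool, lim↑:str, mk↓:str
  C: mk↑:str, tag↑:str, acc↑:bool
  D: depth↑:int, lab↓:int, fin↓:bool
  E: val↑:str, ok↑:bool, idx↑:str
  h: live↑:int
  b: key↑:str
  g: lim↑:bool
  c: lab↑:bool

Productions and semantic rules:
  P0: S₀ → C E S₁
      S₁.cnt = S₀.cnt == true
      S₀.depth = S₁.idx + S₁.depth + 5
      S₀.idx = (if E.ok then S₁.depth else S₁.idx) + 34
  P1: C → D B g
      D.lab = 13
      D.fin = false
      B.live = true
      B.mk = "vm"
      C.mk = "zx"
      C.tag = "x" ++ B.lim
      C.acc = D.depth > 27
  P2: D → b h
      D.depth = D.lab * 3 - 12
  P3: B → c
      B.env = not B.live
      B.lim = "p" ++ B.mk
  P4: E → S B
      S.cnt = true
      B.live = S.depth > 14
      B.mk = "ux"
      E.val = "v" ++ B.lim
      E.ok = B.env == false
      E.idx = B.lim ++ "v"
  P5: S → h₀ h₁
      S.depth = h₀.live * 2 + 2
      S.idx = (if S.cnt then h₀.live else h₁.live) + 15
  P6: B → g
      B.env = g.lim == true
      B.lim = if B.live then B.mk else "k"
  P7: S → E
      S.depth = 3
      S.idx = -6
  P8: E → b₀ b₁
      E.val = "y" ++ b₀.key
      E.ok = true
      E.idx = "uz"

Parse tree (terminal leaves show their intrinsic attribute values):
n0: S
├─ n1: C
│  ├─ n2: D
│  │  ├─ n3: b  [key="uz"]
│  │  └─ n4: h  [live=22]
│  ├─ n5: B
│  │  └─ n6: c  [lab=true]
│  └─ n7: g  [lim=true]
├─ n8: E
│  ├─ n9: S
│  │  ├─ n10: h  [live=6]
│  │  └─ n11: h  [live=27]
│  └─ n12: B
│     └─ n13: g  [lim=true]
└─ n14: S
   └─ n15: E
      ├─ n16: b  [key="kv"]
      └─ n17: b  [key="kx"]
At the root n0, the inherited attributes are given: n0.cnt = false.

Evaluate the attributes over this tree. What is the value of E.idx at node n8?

1. n0.cnt = false  [given at root]
2. n2.lab = 13  [13]
3. n2.fin = false  [false]
4. n3.key = "uz"  [terminal]
5. n4.live = 22  [terminal]
6. n2.depth = 27  [D.lab * 3 - 12]
7. n5.live = true  [true]
8. n5.mk = "vm"  ["vm"]
9. n6.lab = true  [terminal]
10. n5.env = false  [not B.live]
11. n5.lim = "pvm"  ["p" ++ B.mk]
12. n7.lim = true  [terminal]
13. n1.mk = "zx"  ["zx"]
14. n1.tag = "xpvm"  ["x" ++ B.lim]
15. n1.acc = false  [D.depth > 27]
16. n9.cnt = true  [true]
17. n10.live = 6  [terminal]
18. n11.live = 27  [terminal]
19. n9.depth = 14  [h₀.live * 2 + 2]
20. n9.idx = 21  [(if S.cnt then h₀.live else h₁.live) + 15]
21. n12.live = false  [S.depth > 14]
22. n12.mk = "ux"  ["ux"]
23. n13.lim = true  [terminal]
24. n12.env = true  [g.lim == true]
25. n12.lim = "k"  [if B.live then B.mk else "k"]
26. n8.val = "vk"  ["v" ++ B.lim]
27. n8.ok = false  [B.env == false]
28. n8.idx = "kv"  [B.lim ++ "v"]
29. n14.cnt = false  [S₀.cnt == true]
30. n16.key = "kv"  [terminal]
31. n17.key = "kx"  [terminal]
32. n15.val = "ykv"  ["y" ++ b₀.key]
33. n15.ok = true  [true]
34. n15.idx = "uz"  ["uz"]
35. n14.depth = 3  [3]
36. n14.idx = -6  [-6]
37. n0.depth = 2  [S₁.idx + S₁.depth + 5]
38. n0.idx = 28  [(if E.ok then S₁.depth else S₁.idx) + 34]

"kv"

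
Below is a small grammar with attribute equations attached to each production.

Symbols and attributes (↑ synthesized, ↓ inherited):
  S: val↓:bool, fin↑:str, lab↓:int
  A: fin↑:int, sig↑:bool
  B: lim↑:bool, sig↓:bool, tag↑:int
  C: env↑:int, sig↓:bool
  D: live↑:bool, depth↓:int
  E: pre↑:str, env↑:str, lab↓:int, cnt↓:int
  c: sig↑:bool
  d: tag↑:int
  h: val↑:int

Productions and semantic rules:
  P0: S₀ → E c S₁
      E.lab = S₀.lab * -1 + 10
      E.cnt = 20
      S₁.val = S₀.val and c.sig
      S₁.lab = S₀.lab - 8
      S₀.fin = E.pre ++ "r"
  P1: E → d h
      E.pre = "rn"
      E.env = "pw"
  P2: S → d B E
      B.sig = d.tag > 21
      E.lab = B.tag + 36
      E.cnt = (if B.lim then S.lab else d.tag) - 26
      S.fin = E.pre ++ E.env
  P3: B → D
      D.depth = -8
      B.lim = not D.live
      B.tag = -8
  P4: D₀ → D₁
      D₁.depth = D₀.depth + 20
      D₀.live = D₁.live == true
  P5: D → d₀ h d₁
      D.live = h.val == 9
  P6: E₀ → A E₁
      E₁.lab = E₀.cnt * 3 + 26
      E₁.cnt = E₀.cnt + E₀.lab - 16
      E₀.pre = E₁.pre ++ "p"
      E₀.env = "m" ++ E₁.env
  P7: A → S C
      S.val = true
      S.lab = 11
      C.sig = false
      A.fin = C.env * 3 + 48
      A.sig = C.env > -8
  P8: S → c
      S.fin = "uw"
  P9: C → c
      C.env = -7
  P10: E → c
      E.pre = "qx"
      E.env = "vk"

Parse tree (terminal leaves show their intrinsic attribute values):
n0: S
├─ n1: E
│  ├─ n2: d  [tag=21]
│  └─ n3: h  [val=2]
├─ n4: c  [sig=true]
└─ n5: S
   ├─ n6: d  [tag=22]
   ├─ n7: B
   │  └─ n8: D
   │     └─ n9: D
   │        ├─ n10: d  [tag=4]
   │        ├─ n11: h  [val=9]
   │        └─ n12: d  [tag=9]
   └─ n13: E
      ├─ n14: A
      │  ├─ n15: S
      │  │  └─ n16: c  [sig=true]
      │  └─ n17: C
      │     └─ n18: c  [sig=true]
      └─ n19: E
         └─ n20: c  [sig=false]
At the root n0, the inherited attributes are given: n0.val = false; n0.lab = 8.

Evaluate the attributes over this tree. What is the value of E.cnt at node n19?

8

1. n0.val = false  [given at root]
2. n0.lab = 8  [given at root]
3. n1.lab = 2  [S₀.lab * -1 + 10]
4. n1.cnt = 20  [20]
5. n2.tag = 21  [terminal]
6. n3.val = 2  [terminal]
7. n1.pre = "rn"  ["rn"]
8. n1.env = "pw"  ["pw"]
9. n4.sig = true  [terminal]
10. n5.val = false  [S₀.val and c.sig]
11. n5.lab = 0  [S₀.lab - 8]
12. n6.tag = 22  [terminal]
13. n7.sig = true  [d.tag > 21]
14. n8.depth = -8  [-8]
15. n9.depth = 12  [D₀.depth + 20]
16. n10.tag = 4  [terminal]
17. n11.val = 9  [terminal]
18. n12.tag = 9  [terminal]
19. n9.live = true  [h.val == 9]
20. n8.live = true  [D₁.live == true]
21. n7.lim = false  [not D.live]
22. n7.tag = -8  [-8]
23. n13.lab = 28  [B.tag + 36]
24. n13.cnt = -4  [(if B.lim then S.lab else d.tag) - 26]
25. n15.val = true  [true]
26. n15.lab = 11  [11]
27. n16.sig = true  [terminal]
28. n15.fin = "uw"  ["uw"]
29. n17.sig = false  [false]
30. n18.sig = true  [terminal]
31. n17.env = -7  [-7]
32. n14.fin = 27  [C.env * 3 + 48]
33. n14.sig = true  [C.env > -8]
34. n19.lab = 14  [E₀.cnt * 3 + 26]
35. n19.cnt = 8  [E₀.cnt + E₀.lab - 16]
36. n20.sig = false  [terminal]
37. n19.pre = "qx"  ["qx"]
38. n19.env = "vk"  ["vk"]
39. n13.pre = "qxp"  [E₁.pre ++ "p"]
40. n13.env = "mvk"  ["m" ++ E₁.env]
41. n5.fin = "qxpmvk"  [E.pre ++ E.env]
42. n0.fin = "rnr"  [E.pre ++ "r"]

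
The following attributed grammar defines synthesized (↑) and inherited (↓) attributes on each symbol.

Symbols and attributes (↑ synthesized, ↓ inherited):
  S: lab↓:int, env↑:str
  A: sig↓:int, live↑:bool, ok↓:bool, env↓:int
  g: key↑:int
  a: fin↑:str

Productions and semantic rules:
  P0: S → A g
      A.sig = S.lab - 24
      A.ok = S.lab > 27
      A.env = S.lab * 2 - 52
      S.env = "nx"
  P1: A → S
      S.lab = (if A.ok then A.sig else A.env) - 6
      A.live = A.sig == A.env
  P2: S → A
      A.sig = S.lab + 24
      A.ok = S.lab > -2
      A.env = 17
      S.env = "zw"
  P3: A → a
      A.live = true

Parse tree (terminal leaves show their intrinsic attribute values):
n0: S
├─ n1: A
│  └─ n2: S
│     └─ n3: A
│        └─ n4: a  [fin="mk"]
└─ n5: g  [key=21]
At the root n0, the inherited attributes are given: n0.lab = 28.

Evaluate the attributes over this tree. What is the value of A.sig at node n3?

22

1. n0.lab = 28  [given at root]
2. n1.sig = 4  [S.lab - 24]
3. n1.ok = true  [S.lab > 27]
4. n1.env = 4  [S.lab * 2 - 52]
5. n2.lab = -2  [(if A.ok then A.sig else A.env) - 6]
6. n3.sig = 22  [S.lab + 24]
7. n3.ok = false  [S.lab > -2]
8. n3.env = 17  [17]
9. n4.fin = "mk"  [terminal]
10. n3.live = true  [true]
11. n2.env = "zw"  ["zw"]
12. n1.live = true  [A.sig == A.env]
13. n5.key = 21  [terminal]
14. n0.env = "nx"  ["nx"]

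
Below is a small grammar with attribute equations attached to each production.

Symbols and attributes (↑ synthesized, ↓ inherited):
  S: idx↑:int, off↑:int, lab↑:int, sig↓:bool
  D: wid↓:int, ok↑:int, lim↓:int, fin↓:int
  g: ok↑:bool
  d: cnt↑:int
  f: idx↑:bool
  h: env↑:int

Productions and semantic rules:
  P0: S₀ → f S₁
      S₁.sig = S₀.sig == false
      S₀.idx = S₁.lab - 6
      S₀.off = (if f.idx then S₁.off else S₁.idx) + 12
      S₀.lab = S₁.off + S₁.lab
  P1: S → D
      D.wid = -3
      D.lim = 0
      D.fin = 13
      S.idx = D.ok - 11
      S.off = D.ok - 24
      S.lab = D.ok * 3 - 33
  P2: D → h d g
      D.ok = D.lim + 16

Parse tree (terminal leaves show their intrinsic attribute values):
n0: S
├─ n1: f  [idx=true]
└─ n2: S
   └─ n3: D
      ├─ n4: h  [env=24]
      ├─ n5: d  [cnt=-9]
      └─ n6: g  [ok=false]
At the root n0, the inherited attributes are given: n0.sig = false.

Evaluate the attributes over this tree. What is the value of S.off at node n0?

1. n0.sig = false  [given at root]
2. n1.idx = true  [terminal]
3. n2.sig = true  [S₀.sig == false]
4. n3.wid = -3  [-3]
5. n3.lim = 0  [0]
6. n3.fin = 13  [13]
7. n4.env = 24  [terminal]
8. n5.cnt = -9  [terminal]
9. n6.ok = false  [terminal]
10. n3.ok = 16  [D.lim + 16]
11. n2.idx = 5  [D.ok - 11]
12. n2.off = -8  [D.ok - 24]
13. n2.lab = 15  [D.ok * 3 - 33]
14. n0.idx = 9  [S₁.lab - 6]
15. n0.off = 4  [(if f.idx then S₁.off else S₁.idx) + 12]
16. n0.lab = 7  [S₁.off + S₁.lab]

4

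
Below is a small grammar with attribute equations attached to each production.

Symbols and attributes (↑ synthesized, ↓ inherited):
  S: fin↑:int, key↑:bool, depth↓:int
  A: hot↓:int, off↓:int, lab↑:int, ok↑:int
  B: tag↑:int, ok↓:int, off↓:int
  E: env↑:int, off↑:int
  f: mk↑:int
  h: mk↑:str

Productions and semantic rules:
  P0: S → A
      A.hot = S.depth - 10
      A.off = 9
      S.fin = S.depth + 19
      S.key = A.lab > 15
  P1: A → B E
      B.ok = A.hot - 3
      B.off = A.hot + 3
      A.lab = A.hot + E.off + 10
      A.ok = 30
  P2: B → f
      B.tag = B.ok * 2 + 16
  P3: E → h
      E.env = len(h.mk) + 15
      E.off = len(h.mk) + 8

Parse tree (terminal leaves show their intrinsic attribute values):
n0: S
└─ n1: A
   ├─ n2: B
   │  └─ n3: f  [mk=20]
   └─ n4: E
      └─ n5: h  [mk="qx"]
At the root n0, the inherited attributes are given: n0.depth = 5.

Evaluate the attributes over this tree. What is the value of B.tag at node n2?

1. n0.depth = 5  [given at root]
2. n1.hot = -5  [S.depth - 10]
3. n1.off = 9  [9]
4. n2.ok = -8  [A.hot - 3]
5. n2.off = -2  [A.hot + 3]
6. n3.mk = 20  [terminal]
7. n2.tag = 0  [B.ok * 2 + 16]
8. n5.mk = "qx"  [terminal]
9. n4.env = 17  [len(h.mk) + 15]
10. n4.off = 10  [len(h.mk) + 8]
11. n1.lab = 15  [A.hot + E.off + 10]
12. n1.ok = 30  [30]
13. n0.fin = 24  [S.depth + 19]
14. n0.key = false  [A.lab > 15]

0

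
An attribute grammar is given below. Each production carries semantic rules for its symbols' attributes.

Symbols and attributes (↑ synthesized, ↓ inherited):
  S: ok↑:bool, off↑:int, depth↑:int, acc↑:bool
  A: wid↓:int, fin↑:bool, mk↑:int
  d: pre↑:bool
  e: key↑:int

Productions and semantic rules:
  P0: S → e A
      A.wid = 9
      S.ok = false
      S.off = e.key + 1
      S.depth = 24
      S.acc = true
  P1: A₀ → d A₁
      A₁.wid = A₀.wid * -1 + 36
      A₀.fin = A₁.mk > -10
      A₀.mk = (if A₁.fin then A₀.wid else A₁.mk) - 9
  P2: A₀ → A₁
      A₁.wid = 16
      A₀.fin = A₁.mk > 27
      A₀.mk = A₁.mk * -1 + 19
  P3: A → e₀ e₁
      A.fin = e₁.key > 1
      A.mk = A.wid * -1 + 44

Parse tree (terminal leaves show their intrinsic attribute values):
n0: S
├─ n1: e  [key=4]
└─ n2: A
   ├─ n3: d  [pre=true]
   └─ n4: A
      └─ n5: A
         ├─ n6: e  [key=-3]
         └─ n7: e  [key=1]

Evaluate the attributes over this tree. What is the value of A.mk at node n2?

1. n1.key = 4  [terminal]
2. n2.wid = 9  [9]
3. n3.pre = true  [terminal]
4. n4.wid = 27  [A₀.wid * -1 + 36]
5. n5.wid = 16  [16]
6. n6.key = -3  [terminal]
7. n7.key = 1  [terminal]
8. n5.fin = false  [e₁.key > 1]
9. n5.mk = 28  [A.wid * -1 + 44]
10. n4.fin = true  [A₁.mk > 27]
11. n4.mk = -9  [A₁.mk * -1 + 19]
12. n2.fin = true  [A₁.mk > -10]
13. n2.mk = 0  [(if A₁.fin then A₀.wid else A₁.mk) - 9]
14. n0.ok = false  [false]
15. n0.off = 5  [e.key + 1]
16. n0.depth = 24  [24]
17. n0.acc = true  [true]

0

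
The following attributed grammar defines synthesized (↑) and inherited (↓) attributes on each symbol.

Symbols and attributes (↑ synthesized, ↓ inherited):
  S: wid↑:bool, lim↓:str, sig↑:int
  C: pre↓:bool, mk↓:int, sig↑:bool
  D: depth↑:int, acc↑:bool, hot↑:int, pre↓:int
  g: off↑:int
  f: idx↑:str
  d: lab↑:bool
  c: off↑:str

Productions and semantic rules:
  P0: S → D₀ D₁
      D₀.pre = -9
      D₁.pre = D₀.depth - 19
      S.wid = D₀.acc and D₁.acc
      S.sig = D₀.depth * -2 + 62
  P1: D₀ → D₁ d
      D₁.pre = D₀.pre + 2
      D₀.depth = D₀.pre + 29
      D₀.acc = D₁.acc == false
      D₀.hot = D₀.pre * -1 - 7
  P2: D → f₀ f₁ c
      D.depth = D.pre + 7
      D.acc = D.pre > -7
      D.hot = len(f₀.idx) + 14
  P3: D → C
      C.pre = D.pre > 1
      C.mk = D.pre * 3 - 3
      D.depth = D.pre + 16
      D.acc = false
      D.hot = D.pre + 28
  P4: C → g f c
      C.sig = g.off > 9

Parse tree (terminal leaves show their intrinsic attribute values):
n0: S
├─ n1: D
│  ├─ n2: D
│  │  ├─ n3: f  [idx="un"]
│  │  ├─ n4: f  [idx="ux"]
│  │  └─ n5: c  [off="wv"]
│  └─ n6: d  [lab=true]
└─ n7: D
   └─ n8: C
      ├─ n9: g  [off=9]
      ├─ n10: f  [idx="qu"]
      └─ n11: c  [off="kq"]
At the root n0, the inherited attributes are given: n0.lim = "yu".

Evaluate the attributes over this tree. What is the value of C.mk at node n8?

0

1. n0.lim = "yu"  [given at root]
2. n1.pre = -9  [-9]
3. n2.pre = -7  [D₀.pre + 2]
4. n3.idx = "un"  [terminal]
5. n4.idx = "ux"  [terminal]
6. n5.off = "wv"  [terminal]
7. n2.depth = 0  [D.pre + 7]
8. n2.acc = false  [D.pre > -7]
9. n2.hot = 16  [len(f₀.idx) + 14]
10. n6.lab = true  [terminal]
11. n1.depth = 20  [D₀.pre + 29]
12. n1.acc = true  [D₁.acc == false]
13. n1.hot = 2  [D₀.pre * -1 - 7]
14. n7.pre = 1  [D₀.depth - 19]
15. n8.pre = false  [D.pre > 1]
16. n8.mk = 0  [D.pre * 3 - 3]
17. n9.off = 9  [terminal]
18. n10.idx = "qu"  [terminal]
19. n11.off = "kq"  [terminal]
20. n8.sig = false  [g.off > 9]
21. n7.depth = 17  [D.pre + 16]
22. n7.acc = false  [false]
23. n7.hot = 29  [D.pre + 28]
24. n0.wid = false  [D₀.acc and D₁.acc]
25. n0.sig = 22  [D₀.depth * -2 + 62]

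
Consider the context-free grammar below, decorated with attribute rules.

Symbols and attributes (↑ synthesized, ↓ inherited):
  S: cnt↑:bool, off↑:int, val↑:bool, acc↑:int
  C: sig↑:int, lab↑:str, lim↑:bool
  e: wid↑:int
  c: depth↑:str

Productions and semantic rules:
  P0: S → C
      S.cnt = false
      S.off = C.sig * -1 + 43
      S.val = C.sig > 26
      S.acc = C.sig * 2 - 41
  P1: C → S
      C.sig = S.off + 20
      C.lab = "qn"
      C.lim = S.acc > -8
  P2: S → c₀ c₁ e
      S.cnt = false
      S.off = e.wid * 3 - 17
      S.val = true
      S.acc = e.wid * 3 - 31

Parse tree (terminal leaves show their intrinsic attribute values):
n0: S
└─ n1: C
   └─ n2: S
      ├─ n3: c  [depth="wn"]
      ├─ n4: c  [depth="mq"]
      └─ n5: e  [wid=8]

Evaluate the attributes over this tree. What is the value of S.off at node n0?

1. n3.depth = "wn"  [terminal]
2. n4.depth = "mq"  [terminal]
3. n5.wid = 8  [terminal]
4. n2.cnt = false  [false]
5. n2.off = 7  [e.wid * 3 - 17]
6. n2.val = true  [true]
7. n2.acc = -7  [e.wid * 3 - 31]
8. n1.sig = 27  [S.off + 20]
9. n1.lab = "qn"  ["qn"]
10. n1.lim = true  [S.acc > -8]
11. n0.cnt = false  [false]
12. n0.off = 16  [C.sig * -1 + 43]
13. n0.val = true  [C.sig > 26]
14. n0.acc = 13  [C.sig * 2 - 41]

16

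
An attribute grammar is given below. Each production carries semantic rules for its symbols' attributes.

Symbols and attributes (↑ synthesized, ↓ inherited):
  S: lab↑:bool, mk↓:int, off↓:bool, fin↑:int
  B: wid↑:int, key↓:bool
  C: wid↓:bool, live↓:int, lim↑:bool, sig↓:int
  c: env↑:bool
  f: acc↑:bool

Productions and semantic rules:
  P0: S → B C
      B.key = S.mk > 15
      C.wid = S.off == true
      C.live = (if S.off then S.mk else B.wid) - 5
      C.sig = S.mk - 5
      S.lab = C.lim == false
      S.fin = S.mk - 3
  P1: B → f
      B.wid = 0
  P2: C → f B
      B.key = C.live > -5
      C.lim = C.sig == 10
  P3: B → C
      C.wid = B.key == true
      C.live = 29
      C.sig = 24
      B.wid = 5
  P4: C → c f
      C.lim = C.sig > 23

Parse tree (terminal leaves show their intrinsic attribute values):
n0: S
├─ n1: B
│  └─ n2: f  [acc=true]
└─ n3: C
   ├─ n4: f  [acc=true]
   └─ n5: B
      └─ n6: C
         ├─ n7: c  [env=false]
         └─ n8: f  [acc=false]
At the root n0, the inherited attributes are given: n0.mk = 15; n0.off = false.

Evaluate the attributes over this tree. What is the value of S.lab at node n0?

false

1. n0.mk = 15  [given at root]
2. n0.off = false  [given at root]
3. n1.key = false  [S.mk > 15]
4. n2.acc = true  [terminal]
5. n1.wid = 0  [0]
6. n3.wid = false  [S.off == true]
7. n3.live = -5  [(if S.off then S.mk else B.wid) - 5]
8. n3.sig = 10  [S.mk - 5]
9. n4.acc = true  [terminal]
10. n5.key = false  [C.live > -5]
11. n6.wid = false  [B.key == true]
12. n6.live = 29  [29]
13. n6.sig = 24  [24]
14. n7.env = false  [terminal]
15. n8.acc = false  [terminal]
16. n6.lim = true  [C.sig > 23]
17. n5.wid = 5  [5]
18. n3.lim = true  [C.sig == 10]
19. n0.lab = false  [C.lim == false]
20. n0.fin = 12  [S.mk - 3]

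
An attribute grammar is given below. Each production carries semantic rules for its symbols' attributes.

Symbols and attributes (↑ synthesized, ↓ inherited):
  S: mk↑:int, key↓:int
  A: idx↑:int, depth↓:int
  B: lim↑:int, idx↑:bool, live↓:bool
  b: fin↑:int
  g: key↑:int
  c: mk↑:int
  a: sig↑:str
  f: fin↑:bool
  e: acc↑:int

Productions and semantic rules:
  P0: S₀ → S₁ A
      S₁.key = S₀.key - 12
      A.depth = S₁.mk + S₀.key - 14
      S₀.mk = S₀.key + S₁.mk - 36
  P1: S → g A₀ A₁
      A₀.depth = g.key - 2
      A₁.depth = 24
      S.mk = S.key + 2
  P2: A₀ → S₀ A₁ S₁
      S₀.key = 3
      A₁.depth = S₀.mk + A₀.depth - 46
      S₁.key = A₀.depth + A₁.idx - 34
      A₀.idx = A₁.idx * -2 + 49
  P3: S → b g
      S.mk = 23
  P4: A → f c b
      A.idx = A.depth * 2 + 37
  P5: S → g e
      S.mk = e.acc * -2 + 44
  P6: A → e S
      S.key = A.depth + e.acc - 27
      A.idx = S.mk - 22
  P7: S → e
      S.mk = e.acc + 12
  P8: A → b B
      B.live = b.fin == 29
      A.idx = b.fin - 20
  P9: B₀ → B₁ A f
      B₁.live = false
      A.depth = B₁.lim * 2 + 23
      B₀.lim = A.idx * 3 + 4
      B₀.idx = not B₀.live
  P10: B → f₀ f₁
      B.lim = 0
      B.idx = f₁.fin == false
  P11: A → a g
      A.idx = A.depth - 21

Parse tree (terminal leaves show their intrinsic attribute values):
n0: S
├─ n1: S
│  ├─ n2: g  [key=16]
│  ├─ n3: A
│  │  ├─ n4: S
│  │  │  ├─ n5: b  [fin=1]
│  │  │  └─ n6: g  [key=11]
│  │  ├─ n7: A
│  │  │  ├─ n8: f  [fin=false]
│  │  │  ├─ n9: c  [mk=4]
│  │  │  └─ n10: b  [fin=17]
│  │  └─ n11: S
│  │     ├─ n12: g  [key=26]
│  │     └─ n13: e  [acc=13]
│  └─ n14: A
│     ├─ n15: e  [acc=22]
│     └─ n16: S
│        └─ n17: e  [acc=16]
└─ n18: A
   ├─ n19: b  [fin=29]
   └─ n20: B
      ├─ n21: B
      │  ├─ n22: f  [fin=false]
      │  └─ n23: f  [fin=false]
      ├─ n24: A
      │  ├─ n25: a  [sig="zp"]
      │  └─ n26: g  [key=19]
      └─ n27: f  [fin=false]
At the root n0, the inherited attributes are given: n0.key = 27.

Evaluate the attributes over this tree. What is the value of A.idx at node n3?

11

1. n0.key = 27  [given at root]
2. n1.key = 15  [S₀.key - 12]
3. n2.key = 16  [terminal]
4. n3.depth = 14  [g.key - 2]
5. n4.key = 3  [3]
6. n5.fin = 1  [terminal]
7. n6.key = 11  [terminal]
8. n4.mk = 23  [23]
9. n7.depth = -9  [S₀.mk + A₀.depth - 46]
10. n8.fin = false  [terminal]
11. n9.mk = 4  [terminal]
12. n10.fin = 17  [terminal]
13. n7.idx = 19  [A.depth * 2 + 37]
14. n11.key = -1  [A₀.depth + A₁.idx - 34]
15. n12.key = 26  [terminal]
16. n13.acc = 13  [terminal]
17. n11.mk = 18  [e.acc * -2 + 44]
18. n3.idx = 11  [A₁.idx * -2 + 49]
19. n14.depth = 24  [24]
20. n15.acc = 22  [terminal]
21. n16.key = 19  [A.depth + e.acc - 27]
22. n17.acc = 16  [terminal]
23. n16.mk = 28  [e.acc + 12]
24. n14.idx = 6  [S.mk - 22]
25. n1.mk = 17  [S.key + 2]
26. n18.depth = 30  [S₁.mk + S₀.key - 14]
27. n19.fin = 29  [terminal]
28. n20.live = true  [b.fin == 29]
29. n21.live = false  [false]
30. n22.fin = false  [terminal]
31. n23.fin = false  [terminal]
32. n21.lim = 0  [0]
33. n21.idx = true  [f₁.fin == false]
34. n24.depth = 23  [B₁.lim * 2 + 23]
35. n25.sig = "zp"  [terminal]
36. n26.key = 19  [terminal]
37. n24.idx = 2  [A.depth - 21]
38. n27.fin = false  [terminal]
39. n20.lim = 10  [A.idx * 3 + 4]
40. n20.idx = false  [not B₀.live]
41. n18.idx = 9  [b.fin - 20]
42. n0.mk = 8  [S₀.key + S₁.mk - 36]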